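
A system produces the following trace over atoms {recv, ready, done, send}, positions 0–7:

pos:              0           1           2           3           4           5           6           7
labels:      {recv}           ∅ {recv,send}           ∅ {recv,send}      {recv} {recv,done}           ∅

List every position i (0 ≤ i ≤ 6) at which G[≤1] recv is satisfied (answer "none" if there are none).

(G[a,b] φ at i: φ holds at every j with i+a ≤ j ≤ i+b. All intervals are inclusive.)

Evaluate at each i in [0,6]:
  i=0: ✗ (fails at j=1)
  i=1: ✗ (fails at j=1)
  i=2: ✗ (fails at j=3)
  i=3: ✗ (fails at j=3)
  i=4: ✓ (all of [4,5])
  i=5: ✓ (all of [5,6])
  i=6: ✗ (fails at j=7)

4, 5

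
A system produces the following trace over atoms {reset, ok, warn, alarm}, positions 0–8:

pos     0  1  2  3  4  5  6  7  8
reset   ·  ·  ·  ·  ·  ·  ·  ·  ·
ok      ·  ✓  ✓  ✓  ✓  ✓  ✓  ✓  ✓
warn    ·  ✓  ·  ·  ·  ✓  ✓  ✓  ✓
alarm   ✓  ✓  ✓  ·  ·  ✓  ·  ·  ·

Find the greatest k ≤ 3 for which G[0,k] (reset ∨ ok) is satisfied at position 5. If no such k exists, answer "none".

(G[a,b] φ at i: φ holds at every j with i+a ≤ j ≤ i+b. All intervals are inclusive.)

3

(reset ∨ ok) must hold from j=5 onward; find where it first fails.
  j=5: holds
  j=6: holds
  j=7: holds
  j=8: holds
Holds through j=8; largest k = 3.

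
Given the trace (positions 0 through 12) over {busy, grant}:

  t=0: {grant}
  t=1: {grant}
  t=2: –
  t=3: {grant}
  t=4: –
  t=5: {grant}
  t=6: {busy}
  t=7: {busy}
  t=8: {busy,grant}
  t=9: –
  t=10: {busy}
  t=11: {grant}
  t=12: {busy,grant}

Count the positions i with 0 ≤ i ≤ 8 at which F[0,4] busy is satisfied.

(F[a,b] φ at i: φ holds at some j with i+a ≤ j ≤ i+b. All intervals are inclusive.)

7

Evaluate at each i in [0,8]:
  i=0: ✗ (none in [0,4])
  i=1: ✗ (none in [1,5])
  i=2: ✓ (witness j=6)
  i=3: ✓ (witness j=6)
  i=4: ✓ (witness j=6)
  i=5: ✓ (witness j=6)
  i=6: ✓ (witness j=6)
  i=7: ✓ (witness j=7)
  i=8: ✓ (witness j=8)
Positions where it holds: {2, 3, 4, 5, 6, 7, 8} → 7.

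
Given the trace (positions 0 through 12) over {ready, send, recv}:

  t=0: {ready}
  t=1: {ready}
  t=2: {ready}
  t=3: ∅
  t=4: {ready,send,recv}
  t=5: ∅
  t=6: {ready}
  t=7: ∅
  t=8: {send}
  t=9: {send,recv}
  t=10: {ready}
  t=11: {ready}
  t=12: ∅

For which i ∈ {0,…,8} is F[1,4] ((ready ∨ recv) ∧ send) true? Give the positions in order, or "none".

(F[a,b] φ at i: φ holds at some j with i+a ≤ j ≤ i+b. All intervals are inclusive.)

0, 1, 2, 3, 5, 6, 7, 8

Evaluate at each i in [0,8]:
  i=0: ✓ (witness j=4)
  i=1: ✓ (witness j=4)
  i=2: ✓ (witness j=4)
  i=3: ✓ (witness j=4)
  i=4: ✗ (none in [5,8])
  i=5: ✓ (witness j=9)
  i=6: ✓ (witness j=9)
  i=7: ✓ (witness j=9)
  i=8: ✓ (witness j=9)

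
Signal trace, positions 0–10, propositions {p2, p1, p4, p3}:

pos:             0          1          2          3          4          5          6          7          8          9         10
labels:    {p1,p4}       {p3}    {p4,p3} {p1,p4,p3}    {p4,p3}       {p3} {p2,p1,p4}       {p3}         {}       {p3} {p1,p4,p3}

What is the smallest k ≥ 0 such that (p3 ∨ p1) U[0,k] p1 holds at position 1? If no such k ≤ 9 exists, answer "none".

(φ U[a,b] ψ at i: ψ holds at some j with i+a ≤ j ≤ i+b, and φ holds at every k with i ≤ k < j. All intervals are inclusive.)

2

Need earliest j ≥ 1 with p1, and (p3 ∨ p1) at every k in [1,j-1].
  j=1: rhs fails.
  j=2: rhs fails.
  j=3: rhs holds; lhs holds on [1,2]. k = 2.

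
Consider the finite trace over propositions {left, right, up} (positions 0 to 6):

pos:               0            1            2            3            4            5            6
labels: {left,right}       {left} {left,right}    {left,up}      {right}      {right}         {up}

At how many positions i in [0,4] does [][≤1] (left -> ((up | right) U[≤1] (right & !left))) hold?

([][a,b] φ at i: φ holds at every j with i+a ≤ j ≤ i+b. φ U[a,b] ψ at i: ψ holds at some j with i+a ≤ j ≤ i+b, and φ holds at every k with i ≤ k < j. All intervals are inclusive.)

Evaluate at each i in [0,4]:
  i=0: ✗ (fails at j=0)
  i=1: ✗ (fails at j=1)
  i=2: ✗ (fails at j=2)
  i=3: ✓ (all of [3,4])
  i=4: ✓ (all of [4,5])
Positions where it holds: {3, 4} → 2.

2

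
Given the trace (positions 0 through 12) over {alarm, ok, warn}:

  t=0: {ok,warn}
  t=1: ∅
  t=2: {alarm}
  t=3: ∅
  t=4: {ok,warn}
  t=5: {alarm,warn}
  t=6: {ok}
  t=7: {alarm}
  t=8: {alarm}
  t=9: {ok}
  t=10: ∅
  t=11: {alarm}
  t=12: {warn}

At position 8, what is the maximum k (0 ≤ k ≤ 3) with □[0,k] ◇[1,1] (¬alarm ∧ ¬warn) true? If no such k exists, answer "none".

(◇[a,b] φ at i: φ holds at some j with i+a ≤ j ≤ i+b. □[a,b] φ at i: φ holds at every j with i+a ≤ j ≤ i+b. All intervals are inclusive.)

◇[1,1] (¬alarm ∧ ¬warn) must hold from j=8 onward; find where it first fails.
  j=8: holds
  j=9: holds
  j=10: fails
Holds on [8,9], so largest k = 1.

1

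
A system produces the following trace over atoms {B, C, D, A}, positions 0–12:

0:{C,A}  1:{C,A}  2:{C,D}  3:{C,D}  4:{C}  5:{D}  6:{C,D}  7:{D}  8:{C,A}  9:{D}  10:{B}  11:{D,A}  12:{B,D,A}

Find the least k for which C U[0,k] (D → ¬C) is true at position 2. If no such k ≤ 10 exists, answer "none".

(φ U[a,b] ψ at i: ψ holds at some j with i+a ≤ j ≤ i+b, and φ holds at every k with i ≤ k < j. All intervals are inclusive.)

Need earliest j ≥ 2 with (D → ¬C), and C at every k in [2,j-1].
  j=2: rhs fails.
  j=3: rhs fails.
  j=4: rhs holds; lhs holds on [2,3]. k = 2.

2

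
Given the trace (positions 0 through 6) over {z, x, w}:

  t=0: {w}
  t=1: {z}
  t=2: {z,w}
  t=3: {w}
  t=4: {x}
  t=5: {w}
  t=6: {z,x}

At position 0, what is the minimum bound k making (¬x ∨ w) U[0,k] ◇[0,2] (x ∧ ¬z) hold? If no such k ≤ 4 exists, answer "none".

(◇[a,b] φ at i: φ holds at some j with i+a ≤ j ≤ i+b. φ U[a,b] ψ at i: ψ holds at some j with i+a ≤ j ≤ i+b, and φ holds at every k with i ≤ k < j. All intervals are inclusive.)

2

Need earliest j ≥ 0 with ◇[0,2] (x ∧ ¬z), and (¬x ∨ w) at every k in [0,j-1].
  j=0: rhs fails.
  j=1: rhs fails.
  j=2: rhs holds; lhs holds on [0,1]. k = 2.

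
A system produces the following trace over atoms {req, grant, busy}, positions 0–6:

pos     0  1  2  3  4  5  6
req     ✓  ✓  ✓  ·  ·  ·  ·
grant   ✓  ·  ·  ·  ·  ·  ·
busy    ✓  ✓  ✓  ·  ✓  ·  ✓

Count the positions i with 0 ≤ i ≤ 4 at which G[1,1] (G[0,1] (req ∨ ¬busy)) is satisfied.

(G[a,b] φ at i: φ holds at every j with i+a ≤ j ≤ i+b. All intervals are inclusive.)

2

Evaluate at each i in [0,4]:
  i=0: ✓ (all of [1,1])
  i=1: ✓ (all of [2,2])
  i=2: ✗ (fails at j=3)
  i=3: ✗ (fails at j=4)
  i=4: ✗ (fails at j=5)
Positions where it holds: {0, 1} → 2.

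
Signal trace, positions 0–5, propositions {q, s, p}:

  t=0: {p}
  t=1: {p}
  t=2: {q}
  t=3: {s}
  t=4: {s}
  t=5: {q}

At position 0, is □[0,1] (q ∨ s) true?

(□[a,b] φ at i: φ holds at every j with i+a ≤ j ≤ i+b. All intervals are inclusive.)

False

Check (q ∨ s) at every j in [0,1]:
  j=0: false
  j=1: false
Fails at j=0 → formula fails.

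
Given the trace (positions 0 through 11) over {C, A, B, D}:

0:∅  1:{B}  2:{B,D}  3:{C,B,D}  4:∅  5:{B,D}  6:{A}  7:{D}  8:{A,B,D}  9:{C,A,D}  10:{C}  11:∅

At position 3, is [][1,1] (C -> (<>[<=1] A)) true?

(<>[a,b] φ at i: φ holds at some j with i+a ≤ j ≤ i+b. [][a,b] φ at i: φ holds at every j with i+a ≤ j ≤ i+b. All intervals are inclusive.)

True

Check (C -> (<>[<=1] A)) at every j in [4,4]:
  j=4: antecedent false → ✓
All positions satisfy it → formula holds.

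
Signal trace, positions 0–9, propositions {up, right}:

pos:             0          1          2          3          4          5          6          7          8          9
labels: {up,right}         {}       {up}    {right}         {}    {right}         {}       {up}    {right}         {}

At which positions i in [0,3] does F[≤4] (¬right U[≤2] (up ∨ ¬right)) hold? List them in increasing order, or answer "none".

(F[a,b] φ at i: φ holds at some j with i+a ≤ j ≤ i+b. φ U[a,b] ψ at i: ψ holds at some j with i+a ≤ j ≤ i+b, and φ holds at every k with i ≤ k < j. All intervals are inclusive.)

0, 1, 2, 3

Evaluate at each i in [0,3]:
  i=0: ✓ (witness j=0)
  i=1: ✓ (witness j=1)
  i=2: ✓ (witness j=2)
  i=3: ✓ (witness j=4)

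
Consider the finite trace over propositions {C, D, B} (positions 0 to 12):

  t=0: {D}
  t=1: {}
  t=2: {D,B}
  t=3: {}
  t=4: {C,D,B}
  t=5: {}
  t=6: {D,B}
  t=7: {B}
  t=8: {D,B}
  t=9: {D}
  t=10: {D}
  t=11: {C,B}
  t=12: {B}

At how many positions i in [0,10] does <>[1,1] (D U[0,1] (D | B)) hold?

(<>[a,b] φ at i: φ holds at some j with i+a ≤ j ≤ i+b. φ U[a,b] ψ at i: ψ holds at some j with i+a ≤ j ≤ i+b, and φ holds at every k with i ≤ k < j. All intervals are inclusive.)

Evaluate at each i in [0,10]:
  i=0: ✗ (none in [1,1])
  i=1: ✓ (witness j=2)
  i=2: ✗ (none in [3,3])
  i=3: ✓ (witness j=4)
  i=4: ✗ (none in [5,5])
  i=5: ✓ (witness j=6)
  i=6: ✓ (witness j=7)
  i=7: ✓ (witness j=8)
  i=8: ✓ (witness j=9)
  i=9: ✓ (witness j=10)
  i=10: ✓ (witness j=11)
Positions where it holds: {1, 3, 5, 6, 7, 8, 9, 10} → 8.

8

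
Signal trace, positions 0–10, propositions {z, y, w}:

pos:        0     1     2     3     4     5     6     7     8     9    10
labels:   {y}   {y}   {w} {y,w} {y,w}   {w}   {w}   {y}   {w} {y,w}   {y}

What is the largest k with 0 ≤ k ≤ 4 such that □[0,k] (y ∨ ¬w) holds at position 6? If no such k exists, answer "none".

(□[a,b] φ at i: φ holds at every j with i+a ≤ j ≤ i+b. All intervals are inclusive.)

(y ∨ ¬w) must hold from j=6 onward; find where it first fails.
  j=6: fails → no k works.

none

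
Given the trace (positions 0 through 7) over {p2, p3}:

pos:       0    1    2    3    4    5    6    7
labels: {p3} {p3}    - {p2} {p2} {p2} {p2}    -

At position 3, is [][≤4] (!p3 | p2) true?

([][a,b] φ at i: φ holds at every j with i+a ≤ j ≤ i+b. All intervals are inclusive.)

True

Check (!p3 | p2) at every j in [3,7]:
  j=3: true
  j=4: true
  j=5: true
  j=6: true
  j=7: true
All positions satisfy it → formula holds.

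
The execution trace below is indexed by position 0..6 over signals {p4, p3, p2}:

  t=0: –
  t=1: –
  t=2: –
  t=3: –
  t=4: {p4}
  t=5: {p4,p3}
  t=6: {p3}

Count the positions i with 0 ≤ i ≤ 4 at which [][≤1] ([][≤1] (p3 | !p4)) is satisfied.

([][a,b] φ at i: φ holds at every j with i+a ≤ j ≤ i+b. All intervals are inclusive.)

Evaluate at each i in [0,4]:
  i=0: ✓ (all of [0,1])
  i=1: ✓ (all of [1,2])
  i=2: ✗ (fails at j=3)
  i=3: ✗ (fails at j=3)
  i=4: ✗ (fails at j=4)
Positions where it holds: {0, 1} → 2.

2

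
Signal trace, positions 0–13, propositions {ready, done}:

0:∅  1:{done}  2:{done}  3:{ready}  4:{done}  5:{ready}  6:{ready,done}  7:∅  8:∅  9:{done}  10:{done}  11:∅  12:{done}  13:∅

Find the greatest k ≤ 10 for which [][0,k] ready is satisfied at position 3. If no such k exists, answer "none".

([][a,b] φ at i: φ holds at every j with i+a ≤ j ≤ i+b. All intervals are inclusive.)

ready must hold from j=3 onward; find where it first fails.
  j=3: holds
  j=4: fails
Holds on [3,3], so largest k = 0.

0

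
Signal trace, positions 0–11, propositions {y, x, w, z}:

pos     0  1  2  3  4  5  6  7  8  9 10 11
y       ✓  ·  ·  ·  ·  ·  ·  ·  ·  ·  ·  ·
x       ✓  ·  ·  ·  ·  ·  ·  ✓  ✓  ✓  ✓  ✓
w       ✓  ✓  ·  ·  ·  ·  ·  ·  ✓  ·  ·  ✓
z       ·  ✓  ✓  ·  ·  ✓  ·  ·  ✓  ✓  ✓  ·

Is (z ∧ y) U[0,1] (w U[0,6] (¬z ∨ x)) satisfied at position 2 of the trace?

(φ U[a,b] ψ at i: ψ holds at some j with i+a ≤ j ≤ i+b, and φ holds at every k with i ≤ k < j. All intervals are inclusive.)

Does not hold

Need some j in [2,3] with (w U[0,6] (¬z ∨ x)), and (z ∧ y) at every k in [2,j-1].
  j=2: (w U[0,6] (¬z ∨ x)) — fails.
  j=3: (w U[0,6] (¬z ∨ x)) holds, but (z ∧ y) fails at k=2 → not this j.
No j in the window works → until fails.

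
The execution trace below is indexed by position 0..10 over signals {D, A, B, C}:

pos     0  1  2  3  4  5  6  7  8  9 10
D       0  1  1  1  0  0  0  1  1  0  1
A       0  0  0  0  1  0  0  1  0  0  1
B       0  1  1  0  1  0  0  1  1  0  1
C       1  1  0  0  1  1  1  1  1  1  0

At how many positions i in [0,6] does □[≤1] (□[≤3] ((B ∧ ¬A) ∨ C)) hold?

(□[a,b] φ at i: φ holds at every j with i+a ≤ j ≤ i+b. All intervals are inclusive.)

Evaluate at each i in [0,6]:
  i=0: ✗ (fails at j=0)
  i=1: ✗ (fails at j=1)
  i=2: ✗ (fails at j=2)
  i=3: ✗ (fails at j=3)
  i=4: ✓ (all of [4,5])
  i=5: ✓ (all of [5,6])
  i=6: ✗ (fails at j=7)
Positions where it holds: {4, 5} → 2.

2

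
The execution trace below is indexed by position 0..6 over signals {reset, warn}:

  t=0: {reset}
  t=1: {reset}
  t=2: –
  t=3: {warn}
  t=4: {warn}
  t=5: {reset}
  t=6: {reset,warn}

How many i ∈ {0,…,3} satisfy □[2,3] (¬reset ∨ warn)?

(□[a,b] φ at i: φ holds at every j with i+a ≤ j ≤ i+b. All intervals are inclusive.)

Evaluate at each i in [0,3]:
  i=0: ✓ (all of [2,3])
  i=1: ✓ (all of [3,4])
  i=2: ✗ (fails at j=5)
  i=3: ✗ (fails at j=5)
Positions where it holds: {0, 1} → 2.

2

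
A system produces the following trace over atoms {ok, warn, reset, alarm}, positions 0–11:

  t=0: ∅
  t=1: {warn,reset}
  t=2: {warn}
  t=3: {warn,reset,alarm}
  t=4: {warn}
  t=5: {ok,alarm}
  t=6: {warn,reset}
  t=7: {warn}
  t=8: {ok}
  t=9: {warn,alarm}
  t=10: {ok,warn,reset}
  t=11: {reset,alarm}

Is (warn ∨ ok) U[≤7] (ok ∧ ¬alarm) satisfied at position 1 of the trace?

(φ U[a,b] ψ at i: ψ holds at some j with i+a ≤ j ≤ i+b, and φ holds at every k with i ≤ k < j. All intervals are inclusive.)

True

Need some j in [1,8] with (ok ∧ ¬alarm), and (warn ∨ ok) at every k in [1,j-1].
  j=1: (ok ∧ ¬alarm) false.
  j=2: (ok ∧ ¬alarm) false.
  j=3: (ok ∧ ¬alarm) false.
  j=4: (ok ∧ ¬alarm) false.
  j=5: (ok ∧ ¬alarm) false.
  j=6: (ok ∧ ¬alarm) false.
  j=7: (ok ∧ ¬alarm) false.
  j=8: (ok ∧ ¬alarm) holds; (warn ∨ ok) holds at every k in [1,7] → satisfied.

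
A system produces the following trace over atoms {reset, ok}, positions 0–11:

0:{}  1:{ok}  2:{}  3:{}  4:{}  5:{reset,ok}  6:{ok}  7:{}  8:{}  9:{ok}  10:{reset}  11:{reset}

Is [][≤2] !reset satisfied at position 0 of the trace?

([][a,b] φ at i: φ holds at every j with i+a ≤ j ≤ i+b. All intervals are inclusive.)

True

Check !reset at every j in [0,2]:
  j=0: true
  j=1: true
  j=2: true
All positions satisfy it → formula holds.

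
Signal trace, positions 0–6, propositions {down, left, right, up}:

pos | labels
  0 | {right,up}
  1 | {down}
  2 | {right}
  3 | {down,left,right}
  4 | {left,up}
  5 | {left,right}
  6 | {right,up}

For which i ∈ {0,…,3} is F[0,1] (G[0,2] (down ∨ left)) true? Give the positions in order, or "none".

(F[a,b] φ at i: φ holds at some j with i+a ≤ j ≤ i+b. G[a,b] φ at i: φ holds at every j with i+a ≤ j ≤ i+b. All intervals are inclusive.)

2, 3

Evaluate at each i in [0,3]:
  i=0: ✗ (none in [0,1])
  i=1: ✗ (none in [1,2])
  i=2: ✓ (witness j=3)
  i=3: ✓ (witness j=3)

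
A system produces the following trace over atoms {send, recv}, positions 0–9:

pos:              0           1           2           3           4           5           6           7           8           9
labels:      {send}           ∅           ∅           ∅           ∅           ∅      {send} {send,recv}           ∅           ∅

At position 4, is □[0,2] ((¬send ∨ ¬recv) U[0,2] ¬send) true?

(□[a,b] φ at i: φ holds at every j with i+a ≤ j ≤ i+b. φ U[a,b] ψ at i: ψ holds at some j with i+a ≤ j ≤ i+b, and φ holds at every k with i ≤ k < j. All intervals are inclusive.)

Does not hold

Check ((¬send ∨ ¬recv) U[0,2] ¬send) at every j in [4,6]:
  j=4: holds
  j=5: holds
  j=6: fails
Fails at j=6 → formula fails.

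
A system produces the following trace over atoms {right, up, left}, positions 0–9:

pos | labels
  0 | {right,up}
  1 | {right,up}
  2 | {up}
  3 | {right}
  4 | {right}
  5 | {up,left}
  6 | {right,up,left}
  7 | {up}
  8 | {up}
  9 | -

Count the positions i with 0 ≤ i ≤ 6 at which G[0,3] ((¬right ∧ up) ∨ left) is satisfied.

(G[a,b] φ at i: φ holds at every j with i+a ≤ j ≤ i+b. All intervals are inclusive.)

Evaluate at each i in [0,6]:
  i=0: ✗ (fails at j=0)
  i=1: ✗ (fails at j=1)
  i=2: ✗ (fails at j=3)
  i=3: ✗ (fails at j=3)
  i=4: ✗ (fails at j=4)
  i=5: ✓ (all of [5,8])
  i=6: ✗ (fails at j=9)
Positions where it holds: {5} → 1.

1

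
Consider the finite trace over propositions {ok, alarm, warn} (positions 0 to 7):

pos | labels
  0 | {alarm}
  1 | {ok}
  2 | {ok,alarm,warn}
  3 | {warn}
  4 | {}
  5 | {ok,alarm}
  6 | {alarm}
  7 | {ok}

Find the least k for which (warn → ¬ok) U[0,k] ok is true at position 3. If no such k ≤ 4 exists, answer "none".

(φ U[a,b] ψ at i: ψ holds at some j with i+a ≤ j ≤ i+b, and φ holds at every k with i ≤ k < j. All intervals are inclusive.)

2

Need earliest j ≥ 3 with ok, and (warn → ¬ok) at every k in [3,j-1].
  j=3: rhs fails.
  j=4: rhs fails.
  j=5: rhs holds; lhs holds on [3,4]. k = 2.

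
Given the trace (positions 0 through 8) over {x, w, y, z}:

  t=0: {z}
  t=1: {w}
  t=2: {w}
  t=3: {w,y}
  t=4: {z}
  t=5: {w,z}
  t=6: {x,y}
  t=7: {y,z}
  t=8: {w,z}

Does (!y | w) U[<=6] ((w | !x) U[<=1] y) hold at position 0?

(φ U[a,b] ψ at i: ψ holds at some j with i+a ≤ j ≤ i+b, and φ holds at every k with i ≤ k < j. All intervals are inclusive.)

Yes

Need some j in [0,6] with ((w | !x) U[<=1] y), and (!y | w) at every k in [0,j-1].
  j=0: ((w | !x) U[<=1] y) — fails.
  j=1: ((w | !x) U[<=1] y) — fails.
  j=2: ((w | !x) U[<=1] y) holds; (!y | w) holds at every k in [0,1] → satisfied.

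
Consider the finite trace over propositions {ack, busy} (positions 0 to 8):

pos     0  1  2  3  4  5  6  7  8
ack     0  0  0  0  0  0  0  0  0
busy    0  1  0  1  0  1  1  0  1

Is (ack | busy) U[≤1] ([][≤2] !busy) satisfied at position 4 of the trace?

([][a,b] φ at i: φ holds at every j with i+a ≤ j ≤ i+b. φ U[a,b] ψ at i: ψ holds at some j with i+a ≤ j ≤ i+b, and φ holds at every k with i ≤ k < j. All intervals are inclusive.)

No

Need some j in [4,5] with [][≤2] !busy, and (ack | busy) at every k in [4,j-1].
  j=4: [][≤2] !busy — fails at 5.
  j=5: [][≤2] !busy — fails at 5.
No j in the window works → until fails.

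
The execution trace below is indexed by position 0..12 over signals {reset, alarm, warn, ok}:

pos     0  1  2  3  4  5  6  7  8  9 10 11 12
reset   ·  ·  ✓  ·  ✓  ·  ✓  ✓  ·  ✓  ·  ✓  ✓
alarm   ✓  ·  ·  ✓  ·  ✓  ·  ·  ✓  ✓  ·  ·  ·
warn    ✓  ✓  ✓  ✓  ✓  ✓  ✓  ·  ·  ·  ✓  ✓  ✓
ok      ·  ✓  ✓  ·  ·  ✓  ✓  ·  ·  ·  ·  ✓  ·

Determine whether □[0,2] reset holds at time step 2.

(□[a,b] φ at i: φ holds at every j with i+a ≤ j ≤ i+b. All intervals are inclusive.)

Check reset at every j in [2,4]:
  j=2: true
  j=3: false
  j=4: true
Fails at j=3 → formula fails.

False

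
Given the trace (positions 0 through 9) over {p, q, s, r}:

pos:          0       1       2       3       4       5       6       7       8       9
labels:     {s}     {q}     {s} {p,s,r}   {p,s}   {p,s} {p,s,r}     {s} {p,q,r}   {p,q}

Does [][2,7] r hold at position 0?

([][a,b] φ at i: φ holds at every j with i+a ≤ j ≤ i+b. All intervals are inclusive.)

Does not hold

Check r at every j in [2,7]:
  j=2: false
  j=3: true
  j=4: false
  j=5: false
  j=6: true
  j=7: false
Fails at j=2 → formula fails.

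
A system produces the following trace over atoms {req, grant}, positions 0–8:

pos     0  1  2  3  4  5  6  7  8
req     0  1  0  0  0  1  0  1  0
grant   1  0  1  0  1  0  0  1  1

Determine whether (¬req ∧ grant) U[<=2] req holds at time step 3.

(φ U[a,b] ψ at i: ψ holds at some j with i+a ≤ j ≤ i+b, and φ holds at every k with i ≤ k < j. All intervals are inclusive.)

No

Need some j in [3,5] with req, and (¬req ∧ grant) at every k in [3,j-1].
  j=3: req false.
  j=4: req false.
  j=5: req holds, but (¬req ∧ grant) fails at k=3 → not this j.
No j in the window works → until fails.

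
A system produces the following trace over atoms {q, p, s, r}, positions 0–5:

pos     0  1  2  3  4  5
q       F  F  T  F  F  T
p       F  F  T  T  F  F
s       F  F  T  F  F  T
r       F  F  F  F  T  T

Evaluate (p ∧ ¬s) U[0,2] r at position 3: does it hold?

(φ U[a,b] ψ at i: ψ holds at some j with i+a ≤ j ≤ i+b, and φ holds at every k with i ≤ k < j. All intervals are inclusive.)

Need some j in [3,5] with r, and (p ∧ ¬s) at every k in [3,j-1].
  j=3: r false.
  j=4: r holds; (p ∧ ¬s) holds at every k in [3,3] → satisfied.

Holds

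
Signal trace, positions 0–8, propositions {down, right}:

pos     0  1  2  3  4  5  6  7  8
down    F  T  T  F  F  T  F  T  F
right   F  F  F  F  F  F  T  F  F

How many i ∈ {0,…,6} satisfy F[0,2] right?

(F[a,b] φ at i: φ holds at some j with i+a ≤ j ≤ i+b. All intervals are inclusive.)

3

Evaluate at each i in [0,6]:
  i=0: ✗ (none in [0,2])
  i=1: ✗ (none in [1,3])
  i=2: ✗ (none in [2,4])
  i=3: ✗ (none in [3,5])
  i=4: ✓ (witness j=6)
  i=5: ✓ (witness j=6)
  i=6: ✓ (witness j=6)
Positions where it holds: {4, 5, 6} → 3.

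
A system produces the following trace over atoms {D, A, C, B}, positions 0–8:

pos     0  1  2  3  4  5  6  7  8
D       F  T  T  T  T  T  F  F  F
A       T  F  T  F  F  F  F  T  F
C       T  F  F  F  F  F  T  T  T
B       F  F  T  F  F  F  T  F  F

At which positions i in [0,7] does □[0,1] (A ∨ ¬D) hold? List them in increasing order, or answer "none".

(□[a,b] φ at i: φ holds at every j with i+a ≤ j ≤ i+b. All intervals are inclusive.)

Evaluate at each i in [0,7]:
  i=0: ✗ (fails at j=1)
  i=1: ✗ (fails at j=1)
  i=2: ✗ (fails at j=3)
  i=3: ✗ (fails at j=3)
  i=4: ✗ (fails at j=4)
  i=5: ✗ (fails at j=5)
  i=6: ✓ (all of [6,7])
  i=7: ✓ (all of [7,8])

6, 7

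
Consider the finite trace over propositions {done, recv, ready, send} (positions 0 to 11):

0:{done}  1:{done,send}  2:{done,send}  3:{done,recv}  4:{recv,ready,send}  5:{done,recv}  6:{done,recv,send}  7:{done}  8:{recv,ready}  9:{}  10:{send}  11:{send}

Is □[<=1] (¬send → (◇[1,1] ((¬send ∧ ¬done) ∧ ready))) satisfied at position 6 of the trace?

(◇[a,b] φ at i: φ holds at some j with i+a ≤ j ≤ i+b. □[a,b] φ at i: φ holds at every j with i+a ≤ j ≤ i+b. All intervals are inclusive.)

Check (¬send → (◇[1,1] ((¬send ∧ ¬done) ∧ ready))) at every j in [6,7]:
  j=6: antecedent false → ✓
  j=7: antecedent true; consequent holds (witness at 8) → ✓
All positions satisfy it → formula holds.

Yes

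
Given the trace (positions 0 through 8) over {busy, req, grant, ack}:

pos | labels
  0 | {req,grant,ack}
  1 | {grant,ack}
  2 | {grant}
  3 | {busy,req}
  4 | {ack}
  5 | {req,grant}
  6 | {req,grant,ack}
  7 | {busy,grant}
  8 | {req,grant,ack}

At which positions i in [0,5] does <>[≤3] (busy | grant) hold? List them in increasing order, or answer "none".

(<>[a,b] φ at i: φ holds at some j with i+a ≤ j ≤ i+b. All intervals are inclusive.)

Evaluate at each i in [0,5]:
  i=0: ✓ (witness j=0)
  i=1: ✓ (witness j=1)
  i=2: ✓ (witness j=2)
  i=3: ✓ (witness j=3)
  i=4: ✓ (witness j=5)
  i=5: ✓ (witness j=5)

0, 1, 2, 3, 4, 5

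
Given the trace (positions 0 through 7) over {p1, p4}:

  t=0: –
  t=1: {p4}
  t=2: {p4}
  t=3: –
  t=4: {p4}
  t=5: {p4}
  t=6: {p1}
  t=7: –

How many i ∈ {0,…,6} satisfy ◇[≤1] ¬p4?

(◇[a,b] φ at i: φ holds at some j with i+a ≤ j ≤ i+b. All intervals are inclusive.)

5

Evaluate at each i in [0,6]:
  i=0: ✓ (witness j=0)
  i=1: ✗ (none in [1,2])
  i=2: ✓ (witness j=3)
  i=3: ✓ (witness j=3)
  i=4: ✗ (none in [4,5])
  i=5: ✓ (witness j=6)
  i=6: ✓ (witness j=6)
Positions where it holds: {0, 2, 3, 5, 6} → 5.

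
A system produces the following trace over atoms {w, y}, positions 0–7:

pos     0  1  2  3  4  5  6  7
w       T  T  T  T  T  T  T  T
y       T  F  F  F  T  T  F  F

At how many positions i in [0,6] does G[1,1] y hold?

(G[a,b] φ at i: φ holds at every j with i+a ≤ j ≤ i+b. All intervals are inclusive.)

2

Evaluate at each i in [0,6]:
  i=0: ✗ (fails at j=1)
  i=1: ✗ (fails at j=2)
  i=2: ✗ (fails at j=3)
  i=3: ✓ (all of [4,4])
  i=4: ✓ (all of [5,5])
  i=5: ✗ (fails at j=6)
  i=6: ✗ (fails at j=7)
Positions where it holds: {3, 4} → 2.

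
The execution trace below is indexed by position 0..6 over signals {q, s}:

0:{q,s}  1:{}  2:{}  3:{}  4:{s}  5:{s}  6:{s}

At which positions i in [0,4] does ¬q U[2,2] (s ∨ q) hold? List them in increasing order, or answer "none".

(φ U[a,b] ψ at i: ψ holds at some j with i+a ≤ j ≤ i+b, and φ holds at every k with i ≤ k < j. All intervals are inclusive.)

2, 3, 4

Evaluate at each i in [0,4]:
  i=0: ✗ (no rhs in [2,2])
  i=1: ✗ (no rhs in [3,3])
  i=2: ✓ (rhs at j=4; lhs holds on [2,3])
  i=3: ✓ (rhs at j=5; lhs holds on [3,4])
  i=4: ✓ (rhs at j=6; lhs holds on [4,5])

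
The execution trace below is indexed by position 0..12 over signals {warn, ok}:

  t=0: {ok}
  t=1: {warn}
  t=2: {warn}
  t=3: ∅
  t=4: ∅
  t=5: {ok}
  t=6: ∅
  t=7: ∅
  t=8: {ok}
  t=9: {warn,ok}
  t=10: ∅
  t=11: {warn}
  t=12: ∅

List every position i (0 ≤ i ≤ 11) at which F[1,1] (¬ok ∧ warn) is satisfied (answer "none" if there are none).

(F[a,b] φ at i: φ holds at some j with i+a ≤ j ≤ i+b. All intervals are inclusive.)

Evaluate at each i in [0,11]:
  i=0: ✓ (witness j=1)
  i=1: ✓ (witness j=2)
  i=2: ✗ (none in [3,3])
  i=3: ✗ (none in [4,4])
  i=4: ✗ (none in [5,5])
  i=5: ✗ (none in [6,6])
  i=6: ✗ (none in [7,7])
  i=7: ✗ (none in [8,8])
  i=8: ✗ (none in [9,9])
  i=9: ✗ (none in [10,10])
  i=10: ✓ (witness j=11)
  i=11: ✗ (none in [12,12])

0, 1, 10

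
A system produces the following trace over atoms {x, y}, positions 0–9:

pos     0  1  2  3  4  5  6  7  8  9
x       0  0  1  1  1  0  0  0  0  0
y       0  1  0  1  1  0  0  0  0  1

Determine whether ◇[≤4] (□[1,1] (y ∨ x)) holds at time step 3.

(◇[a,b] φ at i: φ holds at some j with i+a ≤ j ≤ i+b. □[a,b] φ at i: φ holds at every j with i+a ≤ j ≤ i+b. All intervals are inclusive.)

Yes

Check □[1,1] (y ∨ x) at each j in [3,7]:
  j=3: holds on [4,4]
  j=4: fails at 5
  j=5: fails at 6
  j=6: fails at 7
  j=7: fails at 8
Found at j=3 → formula holds.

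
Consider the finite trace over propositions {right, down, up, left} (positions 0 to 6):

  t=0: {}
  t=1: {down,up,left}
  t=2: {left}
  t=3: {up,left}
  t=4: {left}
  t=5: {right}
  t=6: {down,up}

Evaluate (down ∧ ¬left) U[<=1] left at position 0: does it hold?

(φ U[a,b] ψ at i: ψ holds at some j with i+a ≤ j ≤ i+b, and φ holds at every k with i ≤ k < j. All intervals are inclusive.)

Need some j in [0,1] with left, and (down ∧ ¬left) at every k in [0,j-1].
  j=0: left false.
  j=1: left holds, but (down ∧ ¬left) fails at k=0 → not this j.
No j in the window works → until fails.

False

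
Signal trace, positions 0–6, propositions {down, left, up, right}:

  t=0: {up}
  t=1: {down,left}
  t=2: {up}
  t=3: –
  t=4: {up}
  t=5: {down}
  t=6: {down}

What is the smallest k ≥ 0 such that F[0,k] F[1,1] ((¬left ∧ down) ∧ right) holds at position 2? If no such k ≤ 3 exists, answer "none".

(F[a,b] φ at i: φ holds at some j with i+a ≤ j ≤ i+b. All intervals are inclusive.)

none

Scan j = 2,3,… for F[1,1] ((¬left ∧ down) ∧ right):
  j=2: fails
  j=3: fails
  j=4: fails
  j=5: fails
No j in [2,5] satisfies it → none.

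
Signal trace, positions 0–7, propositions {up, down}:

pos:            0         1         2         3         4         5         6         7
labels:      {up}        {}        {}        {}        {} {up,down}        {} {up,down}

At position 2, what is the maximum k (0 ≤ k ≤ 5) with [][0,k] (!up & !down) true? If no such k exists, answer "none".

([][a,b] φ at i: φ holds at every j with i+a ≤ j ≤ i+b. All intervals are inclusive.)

2

(!up & !down) must hold from j=2 onward; find where it first fails.
  j=2: holds
  j=3: holds
  j=4: holds
  j=5: fails
Holds on [2,4], so largest k = 2.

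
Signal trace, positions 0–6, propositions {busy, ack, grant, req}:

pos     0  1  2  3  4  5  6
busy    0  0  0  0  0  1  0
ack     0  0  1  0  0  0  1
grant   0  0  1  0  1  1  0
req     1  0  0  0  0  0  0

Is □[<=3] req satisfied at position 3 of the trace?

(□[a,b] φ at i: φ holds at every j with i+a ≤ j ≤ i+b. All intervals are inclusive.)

Check req at every j in [3,6]:
  j=3: false
  j=4: false
  j=5: false
  j=6: false
Fails at j=3 → formula fails.

Does not hold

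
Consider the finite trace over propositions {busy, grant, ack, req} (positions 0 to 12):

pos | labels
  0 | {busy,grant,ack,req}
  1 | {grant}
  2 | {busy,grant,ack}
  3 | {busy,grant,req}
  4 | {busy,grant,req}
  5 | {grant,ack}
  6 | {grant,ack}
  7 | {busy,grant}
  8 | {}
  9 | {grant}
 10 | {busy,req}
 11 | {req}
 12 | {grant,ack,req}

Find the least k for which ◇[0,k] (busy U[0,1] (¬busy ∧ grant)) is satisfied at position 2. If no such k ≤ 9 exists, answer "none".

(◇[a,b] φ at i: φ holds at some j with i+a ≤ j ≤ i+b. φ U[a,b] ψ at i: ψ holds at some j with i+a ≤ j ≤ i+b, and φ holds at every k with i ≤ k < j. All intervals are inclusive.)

2

Scan j = 2,3,… for (busy U[0,1] (¬busy ∧ grant)):
  j=2: fails
  j=3: fails
  j=4: holds
First hit at j=4, so smallest k = 4-2 = 2.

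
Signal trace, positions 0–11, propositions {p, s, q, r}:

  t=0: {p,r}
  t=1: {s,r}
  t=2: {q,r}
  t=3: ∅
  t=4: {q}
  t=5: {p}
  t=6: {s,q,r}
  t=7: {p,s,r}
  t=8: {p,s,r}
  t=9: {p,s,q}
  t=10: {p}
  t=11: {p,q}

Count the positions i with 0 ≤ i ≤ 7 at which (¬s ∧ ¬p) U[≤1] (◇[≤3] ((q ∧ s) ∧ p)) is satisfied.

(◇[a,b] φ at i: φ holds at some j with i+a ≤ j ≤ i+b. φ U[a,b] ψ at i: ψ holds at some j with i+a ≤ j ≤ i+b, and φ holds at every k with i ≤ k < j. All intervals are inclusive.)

2

Evaluate at each i in [0,7]:
  i=0: ✗ (no rhs in [0,1])
  i=1: ✗ (no rhs in [1,2])
  i=2: ✗ (no rhs in [2,3])
  i=3: ✗ (no rhs in [3,4])
  i=4: ✗ (no rhs in [4,5])
  i=5: ✗ (lhs fails at k=5 before rhs at j=6)
  i=6: ✓ (rhs at j=6)
  i=7: ✓ (rhs at j=7)
Positions where it holds: {6, 7} → 2.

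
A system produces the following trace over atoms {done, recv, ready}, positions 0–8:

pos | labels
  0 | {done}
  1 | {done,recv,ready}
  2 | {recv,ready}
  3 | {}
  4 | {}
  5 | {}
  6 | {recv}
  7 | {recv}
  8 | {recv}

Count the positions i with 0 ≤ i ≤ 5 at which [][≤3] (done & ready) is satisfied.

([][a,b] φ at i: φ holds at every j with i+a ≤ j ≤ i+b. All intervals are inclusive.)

0

Evaluate at each i in [0,5]:
  i=0: ✗ (fails at j=0)
  i=1: ✗ (fails at j=2)
  i=2: ✗ (fails at j=2)
  i=3: ✗ (fails at j=3)
  i=4: ✗ (fails at j=4)
  i=5: ✗ (fails at j=5)
Positions where it holds: {} → 0.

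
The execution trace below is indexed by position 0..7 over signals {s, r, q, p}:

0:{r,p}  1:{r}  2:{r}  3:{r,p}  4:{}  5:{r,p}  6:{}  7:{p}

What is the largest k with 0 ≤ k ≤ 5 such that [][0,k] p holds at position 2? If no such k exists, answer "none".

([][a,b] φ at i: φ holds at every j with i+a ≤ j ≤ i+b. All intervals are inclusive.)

none

p must hold from j=2 onward; find where it first fails.
  j=2: fails → no k works.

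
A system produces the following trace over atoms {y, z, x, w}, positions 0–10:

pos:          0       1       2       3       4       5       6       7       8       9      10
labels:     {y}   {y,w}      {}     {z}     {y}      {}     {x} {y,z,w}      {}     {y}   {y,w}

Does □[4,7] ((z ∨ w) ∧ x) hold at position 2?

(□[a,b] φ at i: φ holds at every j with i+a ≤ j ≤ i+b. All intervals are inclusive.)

Check ((z ∨ w) ∧ x) at every j in [6,9]:
  j=6: false
  j=7: false
  j=8: false
  j=9: false
Fails at j=6 → formula fails.

Does not hold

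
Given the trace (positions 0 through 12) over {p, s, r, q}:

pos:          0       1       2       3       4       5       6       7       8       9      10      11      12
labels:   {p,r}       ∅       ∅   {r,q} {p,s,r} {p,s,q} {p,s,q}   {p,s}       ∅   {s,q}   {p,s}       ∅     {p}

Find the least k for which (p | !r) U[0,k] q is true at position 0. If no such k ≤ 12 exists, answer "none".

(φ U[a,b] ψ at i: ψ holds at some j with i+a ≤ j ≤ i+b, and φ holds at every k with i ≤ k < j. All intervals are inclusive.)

3

Need earliest j ≥ 0 with q, and (p | !r) at every k in [0,j-1].
  j=0: rhs fails.
  j=1: rhs fails.
  j=2: rhs fails.
  j=3: rhs holds; lhs holds on [0,2]. k = 3.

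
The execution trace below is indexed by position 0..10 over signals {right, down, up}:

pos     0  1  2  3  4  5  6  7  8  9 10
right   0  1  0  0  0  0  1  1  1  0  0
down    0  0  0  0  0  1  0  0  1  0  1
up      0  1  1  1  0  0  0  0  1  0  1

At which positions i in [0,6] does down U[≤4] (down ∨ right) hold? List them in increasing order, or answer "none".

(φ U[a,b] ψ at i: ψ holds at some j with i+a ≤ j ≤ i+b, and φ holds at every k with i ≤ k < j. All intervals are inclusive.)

1, 5, 6

Evaluate at each i in [0,6]:
  i=0: ✗ (lhs fails at k=0 before rhs at j=1)
  i=1: ✓ (rhs at j=1)
  i=2: ✗ (lhs fails at k=2 before rhs at j=5)
  i=3: ✗ (lhs fails at k=3 before rhs at j=5)
  i=4: ✗ (lhs fails at k=4 before rhs at j=5)
  i=5: ✓ (rhs at j=5)
  i=6: ✓ (rhs at j=6)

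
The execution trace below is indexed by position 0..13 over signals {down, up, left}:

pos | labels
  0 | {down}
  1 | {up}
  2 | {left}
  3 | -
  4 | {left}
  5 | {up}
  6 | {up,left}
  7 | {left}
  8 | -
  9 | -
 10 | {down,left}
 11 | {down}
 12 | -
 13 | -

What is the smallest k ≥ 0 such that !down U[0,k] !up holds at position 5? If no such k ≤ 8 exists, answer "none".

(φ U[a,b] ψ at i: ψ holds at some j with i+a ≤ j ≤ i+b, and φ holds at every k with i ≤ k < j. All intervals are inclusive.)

2

Need earliest j ≥ 5 with !up, and !down at every k in [5,j-1].
  j=5: rhs fails.
  j=6: rhs fails.
  j=7: rhs holds; lhs holds on [5,6]. k = 2.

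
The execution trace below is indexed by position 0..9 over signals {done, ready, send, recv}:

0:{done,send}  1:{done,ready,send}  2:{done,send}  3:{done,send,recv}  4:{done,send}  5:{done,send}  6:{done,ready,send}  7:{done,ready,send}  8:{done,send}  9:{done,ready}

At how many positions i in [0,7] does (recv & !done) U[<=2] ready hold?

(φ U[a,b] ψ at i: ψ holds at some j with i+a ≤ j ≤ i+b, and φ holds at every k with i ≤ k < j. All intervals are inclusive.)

3

Evaluate at each i in [0,7]:
  i=0: ✗ (lhs fails at k=0 before rhs at j=1)
  i=1: ✓ (rhs at j=1)
  i=2: ✗ (no rhs in [2,4])
  i=3: ✗ (no rhs in [3,5])
  i=4: ✗ (lhs fails at k=4 before rhs at j=6)
  i=5: ✗ (lhs fails at k=5 before rhs at j=6)
  i=6: ✓ (rhs at j=6)
  i=7: ✓ (rhs at j=7)
Positions where it holds: {1, 6, 7} → 3.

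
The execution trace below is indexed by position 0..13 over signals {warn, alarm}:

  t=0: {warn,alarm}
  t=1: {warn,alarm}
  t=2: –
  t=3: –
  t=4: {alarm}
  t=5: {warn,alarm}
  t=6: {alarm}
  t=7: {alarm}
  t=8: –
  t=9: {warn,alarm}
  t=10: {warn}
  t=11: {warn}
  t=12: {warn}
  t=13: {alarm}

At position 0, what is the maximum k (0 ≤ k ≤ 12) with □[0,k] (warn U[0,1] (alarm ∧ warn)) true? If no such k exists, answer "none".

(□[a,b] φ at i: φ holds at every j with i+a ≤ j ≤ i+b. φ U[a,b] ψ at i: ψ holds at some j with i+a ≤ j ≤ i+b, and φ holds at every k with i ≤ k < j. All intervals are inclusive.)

(warn U[0,1] (alarm ∧ warn)) must hold from j=0 onward; find where it first fails.
  j=0: holds
  j=1: holds
  j=2: fails
Holds on [0,1], so largest k = 1.

1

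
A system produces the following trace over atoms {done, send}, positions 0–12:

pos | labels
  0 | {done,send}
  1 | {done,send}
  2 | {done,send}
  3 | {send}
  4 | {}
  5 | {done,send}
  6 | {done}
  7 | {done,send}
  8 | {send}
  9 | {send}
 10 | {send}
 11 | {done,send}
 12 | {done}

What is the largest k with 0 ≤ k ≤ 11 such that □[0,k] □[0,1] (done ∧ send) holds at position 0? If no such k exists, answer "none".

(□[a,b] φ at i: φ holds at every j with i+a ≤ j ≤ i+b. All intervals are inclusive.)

□[0,1] (done ∧ send) must hold from j=0 onward; find where it first fails.
  j=0: holds
  j=1: holds
  j=2: fails
Holds on [0,1], so largest k = 1.

1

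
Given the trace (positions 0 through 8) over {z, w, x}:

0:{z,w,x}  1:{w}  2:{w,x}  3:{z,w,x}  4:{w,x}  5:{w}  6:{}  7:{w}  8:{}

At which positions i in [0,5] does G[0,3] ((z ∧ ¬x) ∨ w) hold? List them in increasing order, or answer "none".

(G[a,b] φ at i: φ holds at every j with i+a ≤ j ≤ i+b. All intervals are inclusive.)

Evaluate at each i in [0,5]:
  i=0: ✓ (all of [0,3])
  i=1: ✓ (all of [1,4])
  i=2: ✓ (all of [2,5])
  i=3: ✗ (fails at j=6)
  i=4: ✗ (fails at j=6)
  i=5: ✗ (fails at j=6)

0, 1, 2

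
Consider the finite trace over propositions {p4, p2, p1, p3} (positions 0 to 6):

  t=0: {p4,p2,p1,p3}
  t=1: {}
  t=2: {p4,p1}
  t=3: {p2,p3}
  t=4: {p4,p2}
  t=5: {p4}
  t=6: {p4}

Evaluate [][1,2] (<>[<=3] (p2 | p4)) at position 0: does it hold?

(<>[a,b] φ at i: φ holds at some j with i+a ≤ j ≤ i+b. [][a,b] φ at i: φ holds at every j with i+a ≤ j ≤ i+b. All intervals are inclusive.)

True

Check <>[<=3] (p2 | p4) at every j in [1,2]:
  j=1: holds (witness at 2)
  j=2: holds (witness at 2)
All positions satisfy it → formula holds.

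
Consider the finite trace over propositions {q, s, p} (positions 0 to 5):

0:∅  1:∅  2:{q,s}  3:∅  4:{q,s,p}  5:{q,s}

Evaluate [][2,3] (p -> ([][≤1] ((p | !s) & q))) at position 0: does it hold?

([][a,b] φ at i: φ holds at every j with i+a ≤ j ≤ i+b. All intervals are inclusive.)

Holds

Check (p -> ([][≤1] ((p | !s) & q))) at every j in [2,3]:
  j=2: antecedent false → ✓
  j=3: antecedent false → ✓
All positions satisfy it → formula holds.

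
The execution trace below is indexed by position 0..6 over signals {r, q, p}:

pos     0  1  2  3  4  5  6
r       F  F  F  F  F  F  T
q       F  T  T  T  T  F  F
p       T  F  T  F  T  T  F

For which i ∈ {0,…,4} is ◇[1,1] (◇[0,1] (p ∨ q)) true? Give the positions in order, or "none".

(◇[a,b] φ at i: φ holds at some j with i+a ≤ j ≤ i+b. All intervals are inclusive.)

Evaluate at each i in [0,4]:
  i=0: ✓ (witness j=1)
  i=1: ✓ (witness j=2)
  i=2: ✓ (witness j=3)
  i=3: ✓ (witness j=4)
  i=4: ✓ (witness j=5)

0, 1, 2, 3, 4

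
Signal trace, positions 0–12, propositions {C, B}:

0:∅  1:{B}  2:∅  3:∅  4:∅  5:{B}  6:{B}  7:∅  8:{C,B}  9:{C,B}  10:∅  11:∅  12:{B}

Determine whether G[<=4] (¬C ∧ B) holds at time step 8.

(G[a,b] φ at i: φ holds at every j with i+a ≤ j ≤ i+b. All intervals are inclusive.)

No

Check (¬C ∧ B) at every j in [8,12]:
  j=8: false
  j=9: false
  j=10: false
  j=11: false
  j=12: true
Fails at j=8 → formula fails.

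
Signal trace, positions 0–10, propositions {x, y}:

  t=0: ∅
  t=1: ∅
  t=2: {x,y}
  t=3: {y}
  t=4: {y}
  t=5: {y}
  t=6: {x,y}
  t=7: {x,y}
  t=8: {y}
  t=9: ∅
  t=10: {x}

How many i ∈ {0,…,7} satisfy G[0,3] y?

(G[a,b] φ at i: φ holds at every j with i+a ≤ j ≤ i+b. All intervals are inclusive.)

4

Evaluate at each i in [0,7]:
  i=0: ✗ (fails at j=0)
  i=1: ✗ (fails at j=1)
  i=2: ✓ (all of [2,5])
  i=3: ✓ (all of [3,6])
  i=4: ✓ (all of [4,7])
  i=5: ✓ (all of [5,8])
  i=6: ✗ (fails at j=9)
  i=7: ✗ (fails at j=9)
Positions where it holds: {2, 3, 4, 5} → 4.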